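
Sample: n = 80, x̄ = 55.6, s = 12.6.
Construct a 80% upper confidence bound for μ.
μ ≤ 56.79

Upper bound (one-sided):
t* = 0.846 (one-sided for 80%)
Upper bound = x̄ + t* · s/√n = 55.6 + 0.846 · 12.6/√80 = 56.79

We are 80% confident that μ ≤ 56.79.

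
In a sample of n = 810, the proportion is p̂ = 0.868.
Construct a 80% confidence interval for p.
(0.853, 0.883)

Proportion CI:
SE = √(p̂(1-p̂)/n) = √(0.868 · 0.132 / 810) = 0.01189

z* = 1.282
Margin = z* · SE = 1.282 · 0.01189 = 0.0152

CI: 0.868 ± 0.0152 = (0.853, 0.883)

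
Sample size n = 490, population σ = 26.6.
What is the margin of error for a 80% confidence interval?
Margin of error = 1.54

Margin of error = z* · σ/√n
= 1.282 · 26.6/√490
= 1.282 · 26.6/22.1359
= 1.54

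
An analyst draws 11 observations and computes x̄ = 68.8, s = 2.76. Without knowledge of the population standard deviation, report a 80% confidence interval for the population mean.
(67.66, 69.94)

t-interval (σ unknown):
df = n - 1 = 10
t* = 1.372 for 80% confidence

Margin of error = t* · s/√n = 1.372 · 2.76/√11 = 1.14

CI: (67.66, 69.94)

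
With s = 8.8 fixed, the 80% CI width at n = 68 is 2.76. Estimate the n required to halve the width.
n ≈ 272

CI width ∝ 1/√n
To reduce width by factor 2, need √n to grow by 2 → need 2² = 4 times as many samples.

Current: n = 68, width = 2.76
New: n = 272, width ≈ 1.37

Width reduced by factor of 2.76/1.37 = 2.01.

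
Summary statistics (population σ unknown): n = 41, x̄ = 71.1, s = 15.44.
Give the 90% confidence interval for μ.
(67.04, 75.16)

t-interval (σ unknown):
df = n - 1 = 40
t* = 1.684 for 90% confidence

Margin of error = t* · s/√n = 1.684 · 15.44/√41 = 4.06

CI: (67.04, 75.16)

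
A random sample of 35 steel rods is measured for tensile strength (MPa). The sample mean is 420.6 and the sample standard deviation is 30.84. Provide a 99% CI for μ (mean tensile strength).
(406.38, 434.82)

t-interval (σ unknown):
df = n - 1 = 34
t* = 2.728 for 99% confidence

Margin of error = t* · s/√n = 2.728 · 30.84/√35 = 14.22

CI: (406.38, 434.82)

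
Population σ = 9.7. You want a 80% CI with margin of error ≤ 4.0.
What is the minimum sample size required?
n ≥ 10

For margin E ≤ 4.0:
n ≥ (z* · σ / E)²
n ≥ (1.282 · 9.7 / 4.0)²
n ≥ 9.66

Minimum n = 10 (rounding up)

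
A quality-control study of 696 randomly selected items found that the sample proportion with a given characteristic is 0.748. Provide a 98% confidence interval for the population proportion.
(0.710, 0.786)

Proportion CI:
SE = √(p̂(1-p̂)/n) = √(0.748 · 0.252 / 696) = 0.01646

z* = 2.326
Margin = z* · SE = 2.326 · 0.01646 = 0.0383

CI: 0.748 ± 0.0383 = (0.710, 0.786)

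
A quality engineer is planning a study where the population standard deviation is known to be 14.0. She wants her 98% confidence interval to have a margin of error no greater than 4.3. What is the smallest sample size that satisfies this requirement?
n ≥ 58

For margin E ≤ 4.3:
n ≥ (z* · σ / E)²
n ≥ (2.326 · 14.0 / 4.3)²
n ≥ 57.35

Minimum n = 58 (rounding up)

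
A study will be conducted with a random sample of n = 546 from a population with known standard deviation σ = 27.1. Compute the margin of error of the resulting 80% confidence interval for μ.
Margin of error = 1.49

Margin of error = z* · σ/√n
= 1.282 · 27.1/√546
= 1.282 · 27.1/23.3666
= 1.49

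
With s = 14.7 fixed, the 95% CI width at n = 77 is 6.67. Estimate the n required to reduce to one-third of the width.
n ≈ 693

CI width ∝ 1/√n
To reduce width by factor 3, need √n to grow by 3 → need 3² = 9 times as many samples.

Current: n = 77, width = 6.67
New: n = 693, width ≈ 2.19

Width reduced by factor of 6.67/2.19 = 3.05.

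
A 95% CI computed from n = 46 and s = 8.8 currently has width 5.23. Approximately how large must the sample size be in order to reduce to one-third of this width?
n ≈ 414

CI width ∝ 1/√n
To reduce width by factor 3, need √n to grow by 3 → need 3² = 9 times as many samples.

Current: n = 46, width = 5.23
New: n = 414, width ≈ 1.70

Width reduced by factor of 5.23/1.70 = 3.08.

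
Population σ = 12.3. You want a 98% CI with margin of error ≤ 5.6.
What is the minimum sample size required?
n ≥ 27

For margin E ≤ 5.6:
n ≥ (z* · σ / E)²
n ≥ (2.326 · 12.3 / 5.6)²
n ≥ 26.10

Minimum n = 27 (rounding up)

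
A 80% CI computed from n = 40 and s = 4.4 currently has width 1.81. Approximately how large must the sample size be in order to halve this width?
n ≈ 160

CI width ∝ 1/√n
To reduce width by factor 2, need √n to grow by 2 → need 2² = 4 times as many samples.

Current: n = 40, width = 1.81
New: n = 160, width ≈ 0.90

Width reduced by factor of 1.81/0.90 = 2.01.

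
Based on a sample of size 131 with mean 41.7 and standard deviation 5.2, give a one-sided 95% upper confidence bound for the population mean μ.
μ ≤ 42.45

Upper bound (one-sided):
t* = 1.657 (one-sided for 95%)
Upper bound = x̄ + t* · s/√n = 41.7 + 1.657 · 5.2/√131 = 42.45

We are 95% confident that μ ≤ 42.45.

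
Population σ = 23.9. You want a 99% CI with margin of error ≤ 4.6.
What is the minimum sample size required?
n ≥ 180

For margin E ≤ 4.6:
n ≥ (z* · σ / E)²
n ≥ (2.576 · 23.9 / 4.6)²
n ≥ 179.13

Minimum n = 180 (rounding up)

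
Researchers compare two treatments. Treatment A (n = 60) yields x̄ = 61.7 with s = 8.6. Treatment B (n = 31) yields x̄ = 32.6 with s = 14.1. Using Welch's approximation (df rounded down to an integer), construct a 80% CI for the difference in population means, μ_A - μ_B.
(25.50, 32.70)

Difference: x̄₁ - x̄₂ = 29.10
SE = √(s₁²/n₁ + s₂²/n₂) = √(8.6²/60 + 14.1²/31) = 2.7651
df = 41.85 → 41 (Welch–Satterthwaite, rounded down)
t* = 1.303

CI: 29.10 ± 1.303 · 2.7651 = 29.10 ± 3.60 = (25.50, 32.70)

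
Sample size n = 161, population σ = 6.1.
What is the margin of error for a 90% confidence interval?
Margin of error = 0.79

Margin of error = z* · σ/√n
= 1.645 · 6.1/√161
= 1.645 · 6.1/12.6886
= 0.79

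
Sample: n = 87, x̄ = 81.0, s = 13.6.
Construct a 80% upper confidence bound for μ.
μ ≤ 82.23

Upper bound (one-sided):
t* = 0.846 (one-sided for 80%)
Upper bound = x̄ + t* · s/√n = 81.0 + 0.846 · 13.6/√87 = 82.23

We are 80% confident that μ ≤ 82.23.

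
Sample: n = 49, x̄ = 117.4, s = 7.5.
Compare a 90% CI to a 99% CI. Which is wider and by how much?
99% CI is wider by 2.16

df = 48
90% CI: t* = 1.677, (115.60, 119.20), width = 2 · t* · s/√n = 3.59
99% CI: t* = 2.682, (114.53, 120.27), width = 2 · t* · s/√n = 5.75

The 99% CI is wider by 5.75 - 3.59 = 2.16.
Higher confidence requires a wider interval.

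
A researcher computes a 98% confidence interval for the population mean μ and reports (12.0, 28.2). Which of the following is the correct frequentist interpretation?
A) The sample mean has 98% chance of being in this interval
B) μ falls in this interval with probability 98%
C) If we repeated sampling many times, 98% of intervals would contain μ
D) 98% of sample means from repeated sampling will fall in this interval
C

A) Wrong — x̄ is observed and sits in the interval by construction.
B) Wrong — μ is fixed; the randomness lives in the interval, not in μ.
C) Correct — this is the frequentist long-run coverage interpretation.
D) Wrong — coverage applies to intervals containing μ, not to future x̄ values.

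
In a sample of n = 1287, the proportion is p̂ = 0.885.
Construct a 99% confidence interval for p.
(0.862, 0.908)

Proportion CI:
SE = √(p̂(1-p̂)/n) = √(0.885 · 0.115 / 1287) = 0.00889

z* = 2.576
Margin = z* · SE = 2.576 · 0.00889 = 0.0229

CI: 0.885 ± 0.0229 = (0.862, 0.908)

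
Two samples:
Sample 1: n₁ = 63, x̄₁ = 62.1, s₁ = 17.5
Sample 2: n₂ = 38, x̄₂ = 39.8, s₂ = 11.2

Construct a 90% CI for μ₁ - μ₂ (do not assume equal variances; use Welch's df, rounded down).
(17.55, 27.05)

Difference: x̄₁ - x̄₂ = 22.30
SE = √(s₁²/n₁ + s₂²/n₂) = √(17.5²/63 + 11.2²/38) = 2.8570
df = 98.60 → 98 (Welch–Satterthwaite, rounded down)
t* = 1.661

CI: 22.30 ± 1.661 · 2.8570 = 22.30 ± 4.75 = (17.55, 27.05)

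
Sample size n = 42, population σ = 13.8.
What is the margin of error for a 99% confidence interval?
Margin of error = 5.49

Margin of error = z* · σ/√n
= 2.576 · 13.8/√42
= 2.576 · 13.8/6.4807
= 5.49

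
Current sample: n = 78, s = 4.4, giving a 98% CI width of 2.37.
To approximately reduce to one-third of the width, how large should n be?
n ≈ 702

CI width ∝ 1/√n
To reduce width by factor 3, need √n to grow by 3 → need 3² = 9 times as many samples.

Current: n = 78, width = 2.37
New: n = 702, width ≈ 0.77

Width reduced by factor of 2.37/0.77 = 3.08.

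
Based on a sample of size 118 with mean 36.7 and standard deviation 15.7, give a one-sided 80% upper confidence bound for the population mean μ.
μ ≤ 37.92

Upper bound (one-sided):
t* = 0.845 (one-sided for 80%)
Upper bound = x̄ + t* · s/√n = 36.7 + 0.845 · 15.7/√118 = 37.92

We are 80% confident that μ ≤ 37.92.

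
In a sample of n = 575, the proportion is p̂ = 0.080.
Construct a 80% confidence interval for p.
(0.065, 0.095)

Proportion CI:
SE = √(p̂(1-p̂)/n) = √(0.080 · 0.920 / 575) = 0.01131

z* = 1.282
Margin = z* · SE = 1.282 · 0.01131 = 0.0145

CI: 0.080 ± 0.0145 = (0.065, 0.095)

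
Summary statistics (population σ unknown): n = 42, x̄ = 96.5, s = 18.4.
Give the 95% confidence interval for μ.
(90.76, 102.24)

t-interval (σ unknown):
df = n - 1 = 41
t* = 2.020 for 95% confidence

Margin of error = t* · s/√n = 2.020 · 18.4/√42 = 5.74

CI: (90.76, 102.24)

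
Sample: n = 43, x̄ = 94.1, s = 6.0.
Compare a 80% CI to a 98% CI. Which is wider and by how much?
98% CI is wider by 2.04

df = 42
80% CI: t* = 1.302, (92.91, 95.29), width = 2 · t* · s/√n = 2.38
98% CI: t* = 2.418, (91.89, 96.31), width = 2 · t* · s/√n = 4.42

The 98% CI is wider by 4.42 - 2.38 = 2.04.
Higher confidence requires a wider interval.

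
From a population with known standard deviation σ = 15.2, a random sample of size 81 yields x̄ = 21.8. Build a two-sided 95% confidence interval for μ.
(18.49, 25.11)

z-interval (σ known):
z* = 1.960 for 95% confidence

Margin of error = z* · σ/√n = 1.960 · 15.2/√81 = 3.31

CI: (21.8 - 3.31, 21.8 + 3.31) = (18.49, 25.11)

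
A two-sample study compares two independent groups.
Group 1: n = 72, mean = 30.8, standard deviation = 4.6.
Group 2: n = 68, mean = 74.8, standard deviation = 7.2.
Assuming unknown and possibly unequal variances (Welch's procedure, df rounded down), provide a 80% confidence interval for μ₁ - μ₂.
(-45.32, -42.68)

Difference: x̄₁ - x̄₂ = -44.00
SE = √(s₁²/n₁ + s₂²/n₂) = √(4.6²/72 + 7.2²/68) = 1.0277
df = 112.80 → 112 (Welch–Satterthwaite, rounded down)
t* = 1.289

CI: -44.00 ± 1.289 · 1.0277 = -44.00 ± 1.32 = (-45.32, -42.68)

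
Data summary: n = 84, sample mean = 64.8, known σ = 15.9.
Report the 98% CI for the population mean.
(60.76, 68.84)

z-interval (σ known):
z* = 2.326 for 98% confidence

Margin of error = z* · σ/√n = 2.326 · 15.9/√84 = 4.04

CI: (64.8 - 4.04, 64.8 + 4.04) = (60.76, 68.84)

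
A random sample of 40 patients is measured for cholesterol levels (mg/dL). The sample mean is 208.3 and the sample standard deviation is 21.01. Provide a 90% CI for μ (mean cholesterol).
(202.70, 213.90)

t-interval (σ unknown):
df = n - 1 = 39
t* = 1.685 for 90% confidence

Margin of error = t* · s/√n = 1.685 · 21.01/√40 = 5.60

CI: (202.70, 213.90)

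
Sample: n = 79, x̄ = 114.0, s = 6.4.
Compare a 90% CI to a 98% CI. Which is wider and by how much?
98% CI is wider by 1.02

df = 78
90% CI: t* = 1.665, (112.80, 115.20), width = 2 · t* · s/√n = 2.40
98% CI: t* = 2.375, (112.29, 115.71), width = 2 · t* · s/√n = 3.42

The 98% CI is wider by 3.42 - 2.40 = 1.02.
Higher confidence requires a wider interval.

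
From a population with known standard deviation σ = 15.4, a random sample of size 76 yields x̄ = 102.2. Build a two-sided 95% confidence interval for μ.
(98.74, 105.66)

z-interval (σ known):
z* = 1.960 for 95% confidence

Margin of error = z* · σ/√n = 1.960 · 15.4/√76 = 3.46

CI: (102.2 - 3.46, 102.2 + 3.46) = (98.74, 105.66)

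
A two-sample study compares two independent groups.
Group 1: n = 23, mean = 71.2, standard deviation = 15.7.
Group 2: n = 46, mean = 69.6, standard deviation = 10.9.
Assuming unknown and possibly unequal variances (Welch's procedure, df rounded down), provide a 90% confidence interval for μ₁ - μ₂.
(-4.58, 7.78)

Difference: x̄₁ - x̄₂ = 1.60
SE = √(s₁²/n₁ + s₂²/n₂) = √(15.7²/23 + 10.9²/46) = 3.6469
df = 32.95 → 32 (Welch–Satterthwaite, rounded down)
t* = 1.694

CI: 1.60 ± 1.694 · 3.6469 = 1.60 ± 6.18 = (-4.58, 7.78)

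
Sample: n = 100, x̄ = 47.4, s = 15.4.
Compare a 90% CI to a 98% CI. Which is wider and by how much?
98% CI is wider by 2.17

df = 99
90% CI: t* = 1.660, (44.84, 49.96), width = 2 · t* · s/√n = 5.11
98% CI: t* = 2.365, (43.76, 51.04), width = 2 · t* · s/√n = 7.28

The 98% CI is wider by 7.28 - 5.11 = 2.17.
Higher confidence requires a wider interval.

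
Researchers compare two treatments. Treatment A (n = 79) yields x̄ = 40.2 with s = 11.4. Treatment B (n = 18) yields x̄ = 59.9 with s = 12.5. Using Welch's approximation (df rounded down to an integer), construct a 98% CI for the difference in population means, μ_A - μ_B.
(-27.73, -11.67)

Difference: x̄₁ - x̄₂ = -19.70
SE = √(s₁²/n₁ + s₂²/n₂) = √(11.4²/79 + 12.5²/18) = 3.2134
df = 23.87 → 23 (Welch–Satterthwaite, rounded down)
t* = 2.500

CI: -19.70 ± 2.500 · 3.2134 = -19.70 ± 8.03 = (-27.73, -11.67)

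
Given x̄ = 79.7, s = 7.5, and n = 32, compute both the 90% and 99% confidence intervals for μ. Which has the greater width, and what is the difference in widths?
99% CI is wider by 2.78

df = 31
90% CI: t* = 1.696, (77.45, 81.95), width = 2 · t* · s/√n = 4.50
99% CI: t* = 2.744, (76.06, 83.34), width = 2 · t* · s/√n = 7.28

The 99% CI is wider by 7.28 - 4.50 = 2.78.
Higher confidence requires a wider interval.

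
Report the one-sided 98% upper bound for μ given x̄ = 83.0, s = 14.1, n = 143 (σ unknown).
μ ≤ 85.44

Upper bound (one-sided):
t* = 2.073 (one-sided for 98%)
Upper bound = x̄ + t* · s/√n = 83.0 + 2.073 · 14.1/√143 = 85.44

We are 98% confident that μ ≤ 85.44.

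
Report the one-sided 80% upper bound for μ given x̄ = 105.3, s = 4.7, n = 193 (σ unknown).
μ ≤ 105.59

Upper bound (one-sided):
t* = 0.843 (one-sided for 80%)
Upper bound = x̄ + t* · s/√n = 105.3 + 0.843 · 4.7/√193 = 105.59

We are 80% confident that μ ≤ 105.59.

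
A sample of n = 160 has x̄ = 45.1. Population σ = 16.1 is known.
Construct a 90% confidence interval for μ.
(43.01, 47.19)

z-interval (σ known):
z* = 1.645 for 90% confidence

Margin of error = z* · σ/√n = 1.645 · 16.1/√160 = 2.09

CI: (45.1 - 2.09, 45.1 + 2.09) = (43.01, 47.19)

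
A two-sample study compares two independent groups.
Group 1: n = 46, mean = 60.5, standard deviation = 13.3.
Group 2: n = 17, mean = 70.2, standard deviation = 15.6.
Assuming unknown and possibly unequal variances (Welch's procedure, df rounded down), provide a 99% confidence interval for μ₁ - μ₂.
(-21.58, 2.18)

Difference: x̄₁ - x̄₂ = -9.70
SE = √(s₁²/n₁ + s₂²/n₂) = √(13.3²/46 + 15.6²/17) = 4.2615
df = 25.11 → 25 (Welch–Satterthwaite, rounded down)
t* = 2.787

CI: -9.70 ± 2.787 · 4.2615 = -9.70 ± 11.88 = (-21.58, 2.18)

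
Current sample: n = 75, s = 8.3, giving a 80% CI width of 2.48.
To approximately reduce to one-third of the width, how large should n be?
n ≈ 675

CI width ∝ 1/√n
To reduce width by factor 3, need √n to grow by 3 → need 3² = 9 times as many samples.

Current: n = 75, width = 2.48
New: n = 675, width ≈ 0.82

Width reduced by factor of 2.48/0.82 = 3.02.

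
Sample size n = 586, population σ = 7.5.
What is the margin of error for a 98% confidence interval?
Margin of error = 0.72

Margin of error = z* · σ/√n
= 2.326 · 7.5/√586
= 2.326 · 7.5/24.2074
= 0.72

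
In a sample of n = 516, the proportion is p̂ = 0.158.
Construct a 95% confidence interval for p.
(0.127, 0.189)

Proportion CI:
SE = √(p̂(1-p̂)/n) = √(0.158 · 0.842 / 516) = 0.01606

z* = 1.960
Margin = z* · SE = 1.960 · 0.01606 = 0.0315

CI: 0.158 ± 0.0315 = (0.127, 0.189)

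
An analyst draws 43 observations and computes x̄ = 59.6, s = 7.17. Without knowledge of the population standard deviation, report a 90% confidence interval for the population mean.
(57.76, 61.44)

t-interval (σ unknown):
df = n - 1 = 42
t* = 1.682 for 90% confidence

Margin of error = t* · s/√n = 1.682 · 7.17/√43 = 1.84

CI: (57.76, 61.44)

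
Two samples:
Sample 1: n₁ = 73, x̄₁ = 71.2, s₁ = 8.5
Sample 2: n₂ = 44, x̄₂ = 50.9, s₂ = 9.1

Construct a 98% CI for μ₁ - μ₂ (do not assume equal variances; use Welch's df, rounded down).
(16.28, 24.32)

Difference: x̄₁ - x̄₂ = 20.30
SE = √(s₁²/n₁ + s₂²/n₂) = √(8.5²/73 + 9.1²/44) = 1.6946
df = 85.93 → 85 (Welch–Satterthwaite, rounded down)
t* = 2.371

CI: 20.30 ± 2.371 · 1.6946 = 20.30 ± 4.02 = (16.28, 24.32)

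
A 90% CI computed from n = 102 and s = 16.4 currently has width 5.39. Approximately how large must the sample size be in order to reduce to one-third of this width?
n ≈ 918

CI width ∝ 1/√n
To reduce width by factor 3, need √n to grow by 3 → need 3² = 9 times as many samples.

Current: n = 102, width = 5.39
New: n = 918, width ≈ 1.78

Width reduced by factor of 5.39/1.78 = 3.03.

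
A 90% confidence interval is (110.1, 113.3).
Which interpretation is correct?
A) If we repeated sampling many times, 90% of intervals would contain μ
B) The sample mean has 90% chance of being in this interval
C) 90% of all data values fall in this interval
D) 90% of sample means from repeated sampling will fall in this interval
A

A) Correct — this is the frequentist long-run coverage interpretation.
B) Wrong — x̄ is observed and sits in the interval by construction.
C) Wrong — a CI is about the parameter μ, not individual data values.
D) Wrong — coverage applies to intervals containing μ, not to future x̄ values.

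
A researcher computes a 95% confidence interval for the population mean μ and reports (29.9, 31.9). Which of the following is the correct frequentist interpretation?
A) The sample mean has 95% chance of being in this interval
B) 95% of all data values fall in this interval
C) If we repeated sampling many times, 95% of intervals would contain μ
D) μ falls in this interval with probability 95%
C

A) Wrong — x̄ is observed and sits in the interval by construction.
B) Wrong — a CI is about the parameter μ, not individual data values.
C) Correct — this is the frequentist long-run coverage interpretation.
D) Wrong — μ is fixed; the randomness lives in the interval, not in μ.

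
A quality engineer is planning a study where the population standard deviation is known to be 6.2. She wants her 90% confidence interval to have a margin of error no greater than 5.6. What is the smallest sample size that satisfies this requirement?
n ≥ 4

For margin E ≤ 5.6:
n ≥ (z* · σ / E)²
n ≥ (1.645 · 6.2 / 5.6)²
n ≥ 3.32

Minimum n = 4 (rounding up)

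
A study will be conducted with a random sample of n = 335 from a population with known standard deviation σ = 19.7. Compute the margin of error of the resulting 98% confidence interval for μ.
Margin of error = 2.50

Margin of error = z* · σ/√n
= 2.326 · 19.7/√335
= 2.326 · 19.7/18.3030
= 2.50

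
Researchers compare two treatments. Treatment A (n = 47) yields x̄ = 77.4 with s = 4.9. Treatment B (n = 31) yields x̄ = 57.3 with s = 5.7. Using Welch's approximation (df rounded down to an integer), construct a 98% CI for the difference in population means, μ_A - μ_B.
(17.11, 23.09)

Difference: x̄₁ - x̄₂ = 20.10
SE = √(s₁²/n₁ + s₂²/n₂) = √(4.9²/47 + 5.7²/31) = 1.2486
df = 57.47 → 57 (Welch–Satterthwaite, rounded down)
t* = 2.394

CI: 20.10 ± 2.394 · 1.2486 = 20.10 ± 2.99 = (17.11, 23.09)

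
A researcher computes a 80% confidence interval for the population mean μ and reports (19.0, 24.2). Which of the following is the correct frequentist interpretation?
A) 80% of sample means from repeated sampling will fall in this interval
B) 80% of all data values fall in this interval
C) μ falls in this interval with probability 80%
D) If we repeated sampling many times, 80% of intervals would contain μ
D

A) Wrong — coverage applies to intervals containing μ, not to future x̄ values.
B) Wrong — a CI is about the parameter μ, not individual data values.
C) Wrong — μ is fixed; the randomness lives in the interval, not in μ.
D) Correct — this is the frequentist long-run coverage interpretation.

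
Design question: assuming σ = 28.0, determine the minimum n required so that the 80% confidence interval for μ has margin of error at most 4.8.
n ≥ 56

For margin E ≤ 4.8:
n ≥ (z* · σ / E)²
n ≥ (1.282 · 28.0 / 4.8)²
n ≥ 55.93

Minimum n = 56 (rounding up)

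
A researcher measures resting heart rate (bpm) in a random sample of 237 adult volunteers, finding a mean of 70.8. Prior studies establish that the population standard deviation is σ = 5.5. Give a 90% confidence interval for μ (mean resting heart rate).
(70.21, 71.39)

z-interval (σ known):
z* = 1.645 for 90% confidence

Margin of error = z* · σ/√n = 1.645 · 5.5/√237 = 0.59

CI: (70.8 - 0.59, 70.8 + 0.59) = (70.21, 71.39)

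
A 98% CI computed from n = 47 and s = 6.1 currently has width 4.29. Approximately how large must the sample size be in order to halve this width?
n ≈ 188

CI width ∝ 1/√n
To reduce width by factor 2, need √n to grow by 2 → need 2² = 4 times as many samples.

Current: n = 47, width = 4.29
New: n = 188, width ≈ 2.09

Width reduced by factor of 4.29/2.09 = 2.05.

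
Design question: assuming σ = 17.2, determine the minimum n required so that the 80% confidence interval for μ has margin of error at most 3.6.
n ≥ 38

For margin E ≤ 3.6:
n ≥ (z* · σ / E)²
n ≥ (1.282 · 17.2 / 3.6)²
n ≥ 37.52

Minimum n = 38 (rounding up)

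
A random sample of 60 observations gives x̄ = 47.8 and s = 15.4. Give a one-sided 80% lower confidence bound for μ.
μ ≥ 46.11

Lower bound (one-sided):
t* = 0.848 (one-sided for 80%)
Lower bound = x̄ - t* · s/√n = 47.8 - 0.848 · 15.4/√60 = 46.11

We are 80% confident that μ ≥ 46.11.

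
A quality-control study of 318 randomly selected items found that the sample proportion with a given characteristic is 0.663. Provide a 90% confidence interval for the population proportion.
(0.619, 0.707)

Proportion CI:
SE = √(p̂(1-p̂)/n) = √(0.663 · 0.337 / 318) = 0.02651

z* = 1.645
Margin = z* · SE = 1.645 · 0.02651 = 0.0436

CI: 0.663 ± 0.0436 = (0.619, 0.707)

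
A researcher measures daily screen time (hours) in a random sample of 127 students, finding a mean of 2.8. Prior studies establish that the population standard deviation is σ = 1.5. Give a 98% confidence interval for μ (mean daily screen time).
(2.49, 3.11)

z-interval (σ known):
z* = 2.326 for 98% confidence

Margin of error = z* · σ/√n = 2.326 · 1.5/√127 = 0.31

CI: (2.8 - 0.31, 2.8 + 0.31) = (2.49, 3.11)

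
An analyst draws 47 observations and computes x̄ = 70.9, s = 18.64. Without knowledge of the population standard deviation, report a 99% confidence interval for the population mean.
(63.59, 78.21)

t-interval (σ unknown):
df = n - 1 = 46
t* = 2.687 for 99% confidence

Margin of error = t* · s/√n = 2.687 · 18.64/√47 = 7.31

CI: (63.59, 78.21)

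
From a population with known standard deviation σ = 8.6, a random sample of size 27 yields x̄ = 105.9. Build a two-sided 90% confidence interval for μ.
(103.18, 108.62)

z-interval (σ known):
z* = 1.645 for 90% confidence

Margin of error = z* · σ/√n = 1.645 · 8.6/√27 = 2.72

CI: (105.9 - 2.72, 105.9 + 2.72) = (103.18, 108.62)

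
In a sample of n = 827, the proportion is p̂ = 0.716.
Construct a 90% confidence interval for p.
(0.690, 0.742)

Proportion CI:
SE = √(p̂(1-p̂)/n) = √(0.716 · 0.284 / 827) = 0.01568

z* = 1.645
Margin = z* · SE = 1.645 · 0.01568 = 0.0258

CI: 0.716 ± 0.0258 = (0.690, 0.742)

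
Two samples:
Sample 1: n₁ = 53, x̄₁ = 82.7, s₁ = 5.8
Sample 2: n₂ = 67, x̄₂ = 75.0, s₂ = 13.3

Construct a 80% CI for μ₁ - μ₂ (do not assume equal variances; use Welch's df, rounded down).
(5.36, 10.04)

Difference: x̄₁ - x̄₂ = 7.70
SE = √(s₁²/n₁ + s₂²/n₂) = √(5.8²/53 + 13.3²/67) = 1.8097
df = 94.61 → 94 (Welch–Satterthwaite, rounded down)
t* = 1.291

CI: 7.70 ± 1.291 · 1.8097 = 7.70 ± 2.34 = (5.36, 10.04)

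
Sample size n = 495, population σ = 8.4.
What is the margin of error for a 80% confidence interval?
Margin of error = 0.48

Margin of error = z* · σ/√n
= 1.282 · 8.4/√495
= 1.282 · 8.4/22.2486
= 0.48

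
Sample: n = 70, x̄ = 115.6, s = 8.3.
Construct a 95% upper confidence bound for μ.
μ ≤ 117.25

Upper bound (one-sided):
t* = 1.667 (one-sided for 95%)
Upper bound = x̄ + t* · s/√n = 115.6 + 1.667 · 8.3/√70 = 117.25

We are 95% confident that μ ≤ 117.25.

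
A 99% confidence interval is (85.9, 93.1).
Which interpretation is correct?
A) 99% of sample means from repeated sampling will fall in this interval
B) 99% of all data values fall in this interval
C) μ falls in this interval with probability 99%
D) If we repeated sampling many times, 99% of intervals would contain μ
D

A) Wrong — coverage applies to intervals containing μ, not to future x̄ values.
B) Wrong — a CI is about the parameter μ, not individual data values.
C) Wrong — μ is fixed; the randomness lives in the interval, not in μ.
D) Correct — this is the frequentist long-run coverage interpretation.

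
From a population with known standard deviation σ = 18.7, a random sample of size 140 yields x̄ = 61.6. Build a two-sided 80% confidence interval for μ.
(59.57, 63.63)

z-interval (σ known):
z* = 1.282 for 80% confidence

Margin of error = z* · σ/√n = 1.282 · 18.7/√140 = 2.03

CI: (61.6 - 2.03, 61.6 + 2.03) = (59.57, 63.63)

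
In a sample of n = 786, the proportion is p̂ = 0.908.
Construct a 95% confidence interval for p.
(0.888, 0.928)

Proportion CI:
SE = √(p̂(1-p̂)/n) = √(0.908 · 0.092 / 786) = 0.01031

z* = 1.960
Margin = z* · SE = 1.960 · 0.01031 = 0.0202

CI: 0.908 ± 0.0202 = (0.888, 0.928)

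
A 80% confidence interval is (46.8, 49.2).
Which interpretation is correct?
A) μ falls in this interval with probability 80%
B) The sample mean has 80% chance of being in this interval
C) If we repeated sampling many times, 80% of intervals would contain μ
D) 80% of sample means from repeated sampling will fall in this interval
C

A) Wrong — μ is fixed; the randomness lives in the interval, not in μ.
B) Wrong — x̄ is observed and sits in the interval by construction.
C) Correct — this is the frequentist long-run coverage interpretation.
D) Wrong — coverage applies to intervals containing μ, not to future x̄ values.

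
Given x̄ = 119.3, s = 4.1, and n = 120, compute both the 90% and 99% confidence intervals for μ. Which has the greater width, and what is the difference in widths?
99% CI is wider by 0.72

df = 119
90% CI: t* = 1.658, (118.68, 119.92), width = 2 · t* · s/√n = 1.24
99% CI: t* = 2.618, (118.32, 120.28), width = 2 · t* · s/√n = 1.96

The 99% CI is wider by 1.96 - 1.24 = 0.72.
Higher confidence requires a wider interval.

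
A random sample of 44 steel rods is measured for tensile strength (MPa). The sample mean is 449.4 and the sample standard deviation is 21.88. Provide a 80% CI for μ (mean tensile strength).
(445.11, 453.69)

t-interval (σ unknown):
df = n - 1 = 43
t* = 1.302 for 80% confidence

Margin of error = t* · s/√n = 1.302 · 21.88/√44 = 4.29

CI: (445.11, 453.69)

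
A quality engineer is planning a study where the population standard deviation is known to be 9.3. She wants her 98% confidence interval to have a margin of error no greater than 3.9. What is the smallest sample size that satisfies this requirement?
n ≥ 31

For margin E ≤ 3.9:
n ≥ (z* · σ / E)²
n ≥ (2.326 · 9.3 / 3.9)²
n ≥ 30.76

Minimum n = 31 (rounding up)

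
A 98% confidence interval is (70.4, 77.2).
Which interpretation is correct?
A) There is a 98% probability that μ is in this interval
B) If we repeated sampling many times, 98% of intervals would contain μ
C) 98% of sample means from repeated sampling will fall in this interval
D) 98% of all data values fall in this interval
B

A) Wrong — μ is fixed; the randomness lives in the interval, not in μ.
B) Correct — this is the frequentist long-run coverage interpretation.
C) Wrong — coverage applies to intervals containing μ, not to future x̄ values.
D) Wrong — a CI is about the parameter μ, not individual data values.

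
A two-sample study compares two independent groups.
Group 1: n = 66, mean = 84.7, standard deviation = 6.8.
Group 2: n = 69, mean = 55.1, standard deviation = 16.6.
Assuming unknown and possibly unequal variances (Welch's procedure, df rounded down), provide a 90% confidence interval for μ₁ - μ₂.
(26.00, 33.20)

Difference: x̄₁ - x̄₂ = 29.60
SE = √(s₁²/n₁ + s₂²/n₂) = √(6.8²/66 + 16.6²/69) = 2.1666
df = 91.02 → 91 (Welch–Satterthwaite, rounded down)
t* = 1.662

CI: 29.60 ± 1.662 · 2.1666 = 29.60 ± 3.60 = (26.00, 33.20)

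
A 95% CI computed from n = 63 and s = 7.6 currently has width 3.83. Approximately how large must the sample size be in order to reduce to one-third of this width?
n ≈ 567

CI width ∝ 1/√n
To reduce width by factor 3, need √n to grow by 3 → need 3² = 9 times as many samples.

Current: n = 63, width = 3.83
New: n = 567, width ≈ 1.25

Width reduced by factor of 3.83/1.25 = 3.06.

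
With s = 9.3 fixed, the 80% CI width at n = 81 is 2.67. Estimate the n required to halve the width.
n ≈ 324

CI width ∝ 1/√n
To reduce width by factor 2, need √n to grow by 2 → need 2² = 4 times as many samples.

Current: n = 81, width = 2.67
New: n = 324, width ≈ 1.33

Width reduced by factor of 2.67/1.33 = 2.01.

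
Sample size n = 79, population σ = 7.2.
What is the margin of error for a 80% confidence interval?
Margin of error = 1.04

Margin of error = z* · σ/√n
= 1.282 · 7.2/√79
= 1.282 · 7.2/8.8882
= 1.04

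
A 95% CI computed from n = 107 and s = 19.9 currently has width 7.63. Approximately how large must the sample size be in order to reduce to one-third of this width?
n ≈ 963

CI width ∝ 1/√n
To reduce width by factor 3, need √n to grow by 3 → need 3² = 9 times as many samples.

Current: n = 107, width = 7.63
New: n = 963, width ≈ 2.52

Width reduced by factor of 7.63/2.52 = 3.03.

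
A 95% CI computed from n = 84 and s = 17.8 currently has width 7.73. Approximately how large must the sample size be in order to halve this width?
n ≈ 336

CI width ∝ 1/√n
To reduce width by factor 2, need √n to grow by 2 → need 2² = 4 times as many samples.

Current: n = 84, width = 7.73
New: n = 336, width ≈ 3.82

Width reduced by factor of 7.73/3.82 = 2.02.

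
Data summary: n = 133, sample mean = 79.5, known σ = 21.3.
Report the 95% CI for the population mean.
(75.88, 83.12)

z-interval (σ known):
z* = 1.960 for 95% confidence

Margin of error = z* · σ/√n = 1.960 · 21.3/√133 = 3.62

CI: (79.5 - 3.62, 79.5 + 3.62) = (75.88, 83.12)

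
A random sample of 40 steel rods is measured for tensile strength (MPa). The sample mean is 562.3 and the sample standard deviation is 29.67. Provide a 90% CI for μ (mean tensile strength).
(554.40, 570.20)

t-interval (σ unknown):
df = n - 1 = 39
t* = 1.685 for 90% confidence

Margin of error = t* · s/√n = 1.685 · 29.67/√40 = 7.90

CI: (554.40, 570.20)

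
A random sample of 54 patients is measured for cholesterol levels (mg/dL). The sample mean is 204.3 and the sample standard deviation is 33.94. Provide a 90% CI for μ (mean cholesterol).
(196.57, 212.03)

t-interval (σ unknown):
df = n - 1 = 53
t* = 1.674 for 90% confidence

Margin of error = t* · s/√n = 1.674 · 33.94/√54 = 7.73

CI: (196.57, 212.03)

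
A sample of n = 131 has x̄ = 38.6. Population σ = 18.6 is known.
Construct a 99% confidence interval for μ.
(34.41, 42.79)

z-interval (σ known):
z* = 2.576 for 99% confidence

Margin of error = z* · σ/√n = 2.576 · 18.6/√131 = 4.19

CI: (38.6 - 4.19, 38.6 + 4.19) = (34.41, 42.79)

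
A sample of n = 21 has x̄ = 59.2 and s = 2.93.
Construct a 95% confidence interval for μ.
(57.87, 60.53)

t-interval (σ unknown):
df = n - 1 = 20
t* = 2.086 for 95% confidence

Margin of error = t* · s/√n = 2.086 · 2.93/√21 = 1.33

CI: (57.87, 60.53)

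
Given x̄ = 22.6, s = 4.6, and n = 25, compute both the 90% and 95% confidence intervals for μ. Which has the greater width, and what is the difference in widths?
95% CI is wider by 0.65

df = 24
90% CI: t* = 1.711, (21.03, 24.17), width = 2 · t* · s/√n = 3.15
95% CI: t* = 2.064, (20.70, 24.50), width = 2 · t* · s/√n = 3.80

The 95% CI is wider by 3.80 - 3.15 = 0.65.
Higher confidence requires a wider interval.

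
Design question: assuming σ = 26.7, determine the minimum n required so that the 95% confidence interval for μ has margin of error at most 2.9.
n ≥ 326

For margin E ≤ 2.9:
n ≥ (z* · σ / E)²
n ≥ (1.960 · 26.7 / 2.9)²
n ≥ 325.64

Minimum n = 326 (rounding up)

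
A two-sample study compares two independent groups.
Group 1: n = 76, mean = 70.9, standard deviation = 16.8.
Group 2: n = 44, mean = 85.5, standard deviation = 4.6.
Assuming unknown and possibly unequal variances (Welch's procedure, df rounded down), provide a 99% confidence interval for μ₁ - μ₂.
(-19.99, -9.21)

Difference: x̄₁ - x̄₂ = -14.60
SE = √(s₁²/n₁ + s₂²/n₂) = √(16.8²/76 + 4.6²/44) = 2.0481
df = 92.96 → 92 (Welch–Satterthwaite, rounded down)
t* = 2.630

CI: -14.60 ± 2.630 · 2.0481 = -14.60 ± 5.39 = (-19.99, -9.21)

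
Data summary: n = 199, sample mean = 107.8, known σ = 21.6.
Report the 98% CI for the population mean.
(104.24, 111.36)

z-interval (σ known):
z* = 2.326 for 98% confidence

Margin of error = z* · σ/√n = 2.326 · 21.6/√199 = 3.56

CI: (107.8 - 3.56, 107.8 + 3.56) = (104.24, 111.36)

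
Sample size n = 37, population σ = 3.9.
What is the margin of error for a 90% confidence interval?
Margin of error = 1.05

Margin of error = z* · σ/√n
= 1.645 · 3.9/√37
= 1.645 · 3.9/6.0828
= 1.05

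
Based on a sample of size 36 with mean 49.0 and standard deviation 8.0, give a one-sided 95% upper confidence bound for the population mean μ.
μ ≤ 51.25

Upper bound (one-sided):
t* = 1.690 (one-sided for 95%)
Upper bound = x̄ + t* · s/√n = 49.0 + 1.690 · 8.0/√36 = 51.25

We are 95% confident that μ ≤ 51.25.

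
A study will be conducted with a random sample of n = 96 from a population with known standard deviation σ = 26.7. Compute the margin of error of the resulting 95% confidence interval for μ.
Margin of error = 5.34

Margin of error = z* · σ/√n
= 1.960 · 26.7/√96
= 1.960 · 26.7/9.7980
= 5.34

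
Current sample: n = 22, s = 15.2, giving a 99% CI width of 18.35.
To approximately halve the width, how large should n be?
n ≈ 88

CI width ∝ 1/√n
To reduce width by factor 2, need √n to grow by 2 → need 2² = 4 times as many samples.

Current: n = 22, width = 18.35
New: n = 88, width ≈ 8.54

Width reduced by factor of 18.35/8.54 = 2.15.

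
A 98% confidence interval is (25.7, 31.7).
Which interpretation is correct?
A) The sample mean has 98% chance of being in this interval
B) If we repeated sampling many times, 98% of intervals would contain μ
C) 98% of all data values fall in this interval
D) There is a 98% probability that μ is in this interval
B

A) Wrong — x̄ is observed and sits in the interval by construction.
B) Correct — this is the frequentist long-run coverage interpretation.
C) Wrong — a CI is about the parameter μ, not individual data values.
D) Wrong — μ is fixed; the randomness lives in the interval, not in μ.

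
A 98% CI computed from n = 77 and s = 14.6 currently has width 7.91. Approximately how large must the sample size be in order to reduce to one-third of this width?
n ≈ 693

CI width ∝ 1/√n
To reduce width by factor 3, need √n to grow by 3 → need 3² = 9 times as many samples.

Current: n = 77, width = 7.91
New: n = 693, width ≈ 2.59

Width reduced by factor of 7.91/2.59 = 3.05.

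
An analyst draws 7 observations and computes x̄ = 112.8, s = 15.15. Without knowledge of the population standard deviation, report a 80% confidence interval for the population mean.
(104.55, 121.05)

t-interval (σ unknown):
df = n - 1 = 6
t* = 1.440 for 80% confidence

Margin of error = t* · s/√n = 1.440 · 15.15/√7 = 8.25

CI: (104.55, 121.05)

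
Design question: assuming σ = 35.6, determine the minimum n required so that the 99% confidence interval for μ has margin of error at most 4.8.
n ≥ 366

For margin E ≤ 4.8:
n ≥ (z* · σ / E)²
n ≥ (2.576 · 35.6 / 4.8)²
n ≥ 365.01

Minimum n = 366 (rounding up)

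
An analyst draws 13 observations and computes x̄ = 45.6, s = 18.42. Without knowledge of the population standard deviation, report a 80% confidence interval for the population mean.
(38.67, 52.53)

t-interval (σ unknown):
df = n - 1 = 12
t* = 1.356 for 80% confidence

Margin of error = t* · s/√n = 1.356 · 18.42/√13 = 6.93

CI: (38.67, 52.53)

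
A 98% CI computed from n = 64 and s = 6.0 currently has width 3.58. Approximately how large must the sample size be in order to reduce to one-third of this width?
n ≈ 576

CI width ∝ 1/√n
To reduce width by factor 3, need √n to grow by 3 → need 3² = 9 times as many samples.

Current: n = 64, width = 3.58
New: n = 576, width ≈ 1.17

Width reduced by factor of 3.58/1.17 = 3.06.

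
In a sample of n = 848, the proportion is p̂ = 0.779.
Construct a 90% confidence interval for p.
(0.756, 0.802)

Proportion CI:
SE = √(p̂(1-p̂)/n) = √(0.779 · 0.221 / 848) = 0.01425

z* = 1.645
Margin = z* · SE = 1.645 · 0.01425 = 0.0234

CI: 0.779 ± 0.0234 = (0.756, 0.802)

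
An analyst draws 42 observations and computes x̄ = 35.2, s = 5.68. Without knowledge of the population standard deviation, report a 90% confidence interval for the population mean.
(33.72, 36.68)

t-interval (σ unknown):
df = n - 1 = 41
t* = 1.683 for 90% confidence

Margin of error = t* · s/√n = 1.683 · 5.68/√42 = 1.48

CI: (33.72, 36.68)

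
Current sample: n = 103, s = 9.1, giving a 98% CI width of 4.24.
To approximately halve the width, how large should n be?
n ≈ 412

CI width ∝ 1/√n
To reduce width by factor 2, need √n to grow by 2 → need 2² = 4 times as many samples.

Current: n = 103, width = 4.24
New: n = 412, width ≈ 2.09

Width reduced by factor of 4.24/2.09 = 2.03.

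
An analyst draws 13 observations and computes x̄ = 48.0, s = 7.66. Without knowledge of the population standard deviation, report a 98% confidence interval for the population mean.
(42.30, 53.70)

t-interval (σ unknown):
df = n - 1 = 12
t* = 2.681 for 98% confidence

Margin of error = t* · s/√n = 2.681 · 7.66/√13 = 5.70

CI: (42.30, 53.70)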